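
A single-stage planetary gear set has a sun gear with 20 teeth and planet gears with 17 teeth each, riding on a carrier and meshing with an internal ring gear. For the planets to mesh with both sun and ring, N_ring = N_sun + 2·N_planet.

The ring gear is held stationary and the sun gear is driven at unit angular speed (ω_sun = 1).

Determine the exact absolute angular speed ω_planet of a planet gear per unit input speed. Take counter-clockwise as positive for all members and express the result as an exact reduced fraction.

-10/17

N_ring = 20 + 2·17 = 54
20(ω_s−ω_c) = −54(ω_r−ω_c),  ω_r=0, ω_s=1
20(1−ω_c) = −54(0−ω_c)  ⇒  74ω_c = 20  ⇒  ω_c = 10/37
sun–planet: 20·(1−10/37) = −17·(ω_p−ω_c)  ⇒  ω_p−ω_c = −(20/17)·(27/37) = -540/629
ω_p = 10/37 − 540/629 = -10/17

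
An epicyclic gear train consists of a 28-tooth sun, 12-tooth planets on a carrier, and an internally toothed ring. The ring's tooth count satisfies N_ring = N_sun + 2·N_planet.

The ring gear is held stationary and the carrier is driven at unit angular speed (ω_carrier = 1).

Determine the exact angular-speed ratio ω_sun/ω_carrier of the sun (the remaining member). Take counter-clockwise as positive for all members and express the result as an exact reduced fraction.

N_ring = 28 + 2·12 = 52
28(ω_s−ω_c) = −52(ω_r−ω_c),  ω_r=0, ω_c=1
ω_s = 1 − (52/28)(0−1) = 20/7
ω_s/ω_c = 20/7

20/7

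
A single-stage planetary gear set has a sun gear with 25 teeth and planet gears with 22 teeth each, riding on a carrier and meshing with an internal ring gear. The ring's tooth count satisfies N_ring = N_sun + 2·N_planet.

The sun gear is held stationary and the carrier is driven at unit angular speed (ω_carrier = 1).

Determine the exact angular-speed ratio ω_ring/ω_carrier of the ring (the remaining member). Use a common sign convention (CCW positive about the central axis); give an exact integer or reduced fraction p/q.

N_ring = 25 + 2·22 = 69
25(ω_s−ω_c) = −69(ω_r−ω_c),  ω_s=0, ω_c=1
ω_r = 1 − (25/69)(0−1) = 94/69
ω_r/ω_c = 94/69

94/69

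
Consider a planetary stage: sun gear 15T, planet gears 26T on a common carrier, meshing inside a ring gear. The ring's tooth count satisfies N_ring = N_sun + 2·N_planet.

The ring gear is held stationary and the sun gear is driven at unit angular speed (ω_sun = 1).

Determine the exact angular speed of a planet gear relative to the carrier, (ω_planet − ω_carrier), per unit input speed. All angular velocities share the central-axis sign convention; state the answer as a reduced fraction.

N_ring = 15 + 2·26 = 67
15(ω_s−ω_c) = −67(ω_r−ω_c),  ω_r=0, ω_s=1
15(1−ω_c) = −67(0−ω_c)  ⇒  82ω_c = 15  ⇒  ω_c = 15/82
sun–planet: 15·(1−15/82) = −26·(ω_p−ω_c)  ⇒  ω_p−ω_c = −(15/26)·(67/82) = -1005/2132

-1005/2132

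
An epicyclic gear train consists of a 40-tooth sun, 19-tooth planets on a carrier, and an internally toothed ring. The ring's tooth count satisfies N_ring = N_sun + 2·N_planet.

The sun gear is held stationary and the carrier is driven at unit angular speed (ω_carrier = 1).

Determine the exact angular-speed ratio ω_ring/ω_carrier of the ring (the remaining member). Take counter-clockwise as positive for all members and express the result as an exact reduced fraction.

N_ring = 40 + 2·19 = 78
40(ω_s−ω_c) = −78(ω_r−ω_c),  ω_s=0, ω_c=1
ω_r = 1 − (40/78)(0−1) = 59/39
ω_r/ω_c = 59/39

59/39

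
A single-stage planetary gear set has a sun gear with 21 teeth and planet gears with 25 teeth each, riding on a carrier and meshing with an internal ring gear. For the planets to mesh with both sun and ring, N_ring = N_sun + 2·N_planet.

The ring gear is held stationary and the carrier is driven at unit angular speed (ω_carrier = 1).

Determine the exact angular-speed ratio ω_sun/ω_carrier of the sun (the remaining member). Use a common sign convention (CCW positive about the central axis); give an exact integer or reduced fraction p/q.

92/21

N_ring = 21 + 2·25 = 71
21(ω_s−ω_c) = −71(ω_r−ω_c),  ω_r=0, ω_c=1
ω_s = 1 − (71/21)(0−1) = 92/21
ω_s/ω_c = 92/21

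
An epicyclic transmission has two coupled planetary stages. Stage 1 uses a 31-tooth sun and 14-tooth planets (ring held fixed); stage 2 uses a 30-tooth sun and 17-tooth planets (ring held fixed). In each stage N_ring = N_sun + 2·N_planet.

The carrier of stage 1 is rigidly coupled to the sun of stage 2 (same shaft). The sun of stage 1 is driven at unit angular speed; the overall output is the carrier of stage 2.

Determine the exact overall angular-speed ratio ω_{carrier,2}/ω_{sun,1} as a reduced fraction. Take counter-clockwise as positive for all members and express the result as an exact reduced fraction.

Stage 1: N_ring = 31 + 2·14 = 59
Stage 1: 31(ω_s−ω_c) = −59(ω_r−ω_c),  ω_r=0, ω_s=1
Stage 1: 31(1−ω_c) = −59(0−ω_c)  ⇒  90ω_c = 31  ⇒  ω_c = 31/90
  ⇒ ω_c¹/ω_s¹ = 31/90
Stage 2: N_ring = 30 + 2·17 = 64
Stage 2: 30(ω_s−ω_c) = −64(ω_r−ω_c),  ω_r=0, ω_s=1
Stage 2: 30(1−ω_c) = −64(0−ω_c)  ⇒  94ω_c = 30  ⇒  ω_c = 15/47
  ⇒ ω_c²/ω_s² = 15/47
Coupling ω_s² = ω_c¹ ⇒ overall = 31/90 × 15/47 = 31/282

31/282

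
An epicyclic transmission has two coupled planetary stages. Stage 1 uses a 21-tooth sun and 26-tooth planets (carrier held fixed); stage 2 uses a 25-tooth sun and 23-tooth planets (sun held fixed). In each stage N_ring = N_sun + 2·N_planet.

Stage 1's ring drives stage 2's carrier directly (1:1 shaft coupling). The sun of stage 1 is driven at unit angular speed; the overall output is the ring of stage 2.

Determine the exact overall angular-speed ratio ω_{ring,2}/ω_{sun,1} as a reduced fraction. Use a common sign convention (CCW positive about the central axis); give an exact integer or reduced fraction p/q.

-2016/5183

Stage 1: N_ring = 21 + 2·26 = 73
Stage 1: 21(ω_s−ω_c) = −73(ω_r−ω_c),  ω_c=0, ω_s=1
Stage 1: ω_r = 0 − (21/73)(1−0) = -21/73
  ⇒ ω_r¹/ω_s¹ = -21/73
Stage 2: N_ring = 25 + 2·23 = 71
Stage 2: 25(ω_s−ω_c) = −71(ω_r−ω_c),  ω_s=0, ω_c=1
Stage 2: ω_r = 1 − (25/71)(0−1) = 96/71
  ⇒ ω_r²/ω_c² = 96/71
Coupling ω_c² = ω_r¹ ⇒ overall = -21/73 × 96/71 = -2016/5183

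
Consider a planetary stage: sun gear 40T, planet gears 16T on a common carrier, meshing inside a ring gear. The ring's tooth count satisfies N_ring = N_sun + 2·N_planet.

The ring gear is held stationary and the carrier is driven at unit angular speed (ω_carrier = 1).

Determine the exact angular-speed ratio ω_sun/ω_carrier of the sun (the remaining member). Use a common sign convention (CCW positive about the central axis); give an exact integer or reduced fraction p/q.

14/5

N_ring = 40 + 2·16 = 72
40(ω_s−ω_c) = −72(ω_r−ω_c),  ω_r=0, ω_c=1
ω_s = 1 − (72/40)(0−1) = 14/5
ω_s/ω_c = 14/5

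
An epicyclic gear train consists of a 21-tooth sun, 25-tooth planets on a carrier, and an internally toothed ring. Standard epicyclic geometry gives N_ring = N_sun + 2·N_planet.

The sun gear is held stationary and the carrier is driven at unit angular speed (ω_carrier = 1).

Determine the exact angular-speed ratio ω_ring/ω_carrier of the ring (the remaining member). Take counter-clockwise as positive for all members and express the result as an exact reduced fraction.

N_ring = 21 + 2·25 = 71
21(ω_s−ω_c) = −71(ω_r−ω_c),  ω_s=0, ω_c=1
ω_r = 1 − (21/71)(0−1) = 92/71
ω_r/ω_c = 92/71

92/71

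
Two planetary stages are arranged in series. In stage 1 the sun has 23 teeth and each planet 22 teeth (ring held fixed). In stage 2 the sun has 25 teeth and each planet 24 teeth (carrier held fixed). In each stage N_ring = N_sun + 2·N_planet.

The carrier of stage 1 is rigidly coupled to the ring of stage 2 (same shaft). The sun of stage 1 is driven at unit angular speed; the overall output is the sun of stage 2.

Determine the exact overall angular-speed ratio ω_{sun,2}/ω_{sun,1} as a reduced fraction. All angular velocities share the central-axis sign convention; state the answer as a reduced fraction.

-1679/2250

Stage 1: N_ring = 23 + 2·22 = 67
Stage 1: 23(ω_s−ω_c) = −67(ω_r−ω_c),  ω_r=0, ω_s=1
Stage 1: 23(1−ω_c) = −67(0−ω_c)  ⇒  90ω_c = 23  ⇒  ω_c = 23/90
  ⇒ ω_c¹/ω_s¹ = 23/90
Stage 2: N_ring = 25 + 2·24 = 73
Stage 2: 25(ω_s−ω_c) = −73(ω_r−ω_c),  ω_c=0, ω_r=1
Stage 2: ω_s = 0 − (73/25)(1−0) = -73/25
  ⇒ ω_s²/ω_r² = -73/25
Coupling ω_r² = ω_c¹ ⇒ overall = 23/90 × -73/25 = -1679/2250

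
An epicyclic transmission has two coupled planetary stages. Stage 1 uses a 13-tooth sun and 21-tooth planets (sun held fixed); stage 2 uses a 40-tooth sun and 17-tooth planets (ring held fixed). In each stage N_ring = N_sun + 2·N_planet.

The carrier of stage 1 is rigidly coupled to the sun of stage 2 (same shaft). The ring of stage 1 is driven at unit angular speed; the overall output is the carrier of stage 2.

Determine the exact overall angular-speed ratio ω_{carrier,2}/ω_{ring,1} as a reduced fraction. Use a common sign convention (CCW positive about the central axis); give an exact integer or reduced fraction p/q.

275/969

Stage 1: N_ring = 13 + 2·21 = 55
Stage 1: 13(ω_s−ω_c) = −55(ω_r−ω_c),  ω_s=0, ω_r=1
Stage 1: 13(0−ω_c) = −55(1−ω_c)  ⇒  68ω_c = 55  ⇒  ω_c = 55/68
  ⇒ ω_c¹/ω_r¹ = 55/68
Stage 2: N_ring = 40 + 2·17 = 74
Stage 2: 40(ω_s−ω_c) = −74(ω_r−ω_c),  ω_r=0, ω_s=1
Stage 2: 40(1−ω_c) = −74(0−ω_c)  ⇒  114ω_c = 40  ⇒  ω_c = 20/57
  ⇒ ω_c²/ω_s² = 20/57
Coupling ω_s² = ω_c¹ ⇒ overall = 55/68 × 20/57 = 275/969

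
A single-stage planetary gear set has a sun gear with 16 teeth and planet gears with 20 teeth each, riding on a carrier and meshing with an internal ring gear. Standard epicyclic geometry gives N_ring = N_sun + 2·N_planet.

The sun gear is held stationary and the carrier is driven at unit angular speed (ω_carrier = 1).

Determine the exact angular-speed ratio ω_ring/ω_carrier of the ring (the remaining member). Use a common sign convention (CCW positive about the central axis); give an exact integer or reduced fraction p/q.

9/7

N_ring = 16 + 2·20 = 56
16(ω_s−ω_c) = −56(ω_r−ω_c),  ω_s=0, ω_c=1
ω_r = 1 − (16/56)(0−1) = 9/7
ω_r/ω_c = 9/7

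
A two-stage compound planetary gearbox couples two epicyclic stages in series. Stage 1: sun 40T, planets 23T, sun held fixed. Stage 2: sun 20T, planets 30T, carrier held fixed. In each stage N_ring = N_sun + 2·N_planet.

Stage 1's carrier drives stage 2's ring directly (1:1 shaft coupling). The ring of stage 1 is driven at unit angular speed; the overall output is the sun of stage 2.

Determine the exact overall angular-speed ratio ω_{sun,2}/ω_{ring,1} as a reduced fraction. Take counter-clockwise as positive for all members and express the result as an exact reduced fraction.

-172/63

Stage 1: N_ring = 40 + 2·23 = 86
Stage 1: 40(ω_s−ω_c) = −86(ω_r−ω_c),  ω_s=0, ω_r=1
Stage 1: 40(0−ω_c) = −86(1−ω_c)  ⇒  126ω_c = 86  ⇒  ω_c = 43/63
  ⇒ ω_c¹/ω_r¹ = 43/63
Stage 2: N_ring = 20 + 2·30 = 80
Stage 2: 20(ω_s−ω_c) = −80(ω_r−ω_c),  ω_c=0, ω_r=1
Stage 2: ω_s = 0 − (80/20)(1−0) = -4
  ⇒ ω_s²/ω_r² = -4
Coupling ω_r² = ω_c¹ ⇒ overall = 43/63 × -4 = -172/63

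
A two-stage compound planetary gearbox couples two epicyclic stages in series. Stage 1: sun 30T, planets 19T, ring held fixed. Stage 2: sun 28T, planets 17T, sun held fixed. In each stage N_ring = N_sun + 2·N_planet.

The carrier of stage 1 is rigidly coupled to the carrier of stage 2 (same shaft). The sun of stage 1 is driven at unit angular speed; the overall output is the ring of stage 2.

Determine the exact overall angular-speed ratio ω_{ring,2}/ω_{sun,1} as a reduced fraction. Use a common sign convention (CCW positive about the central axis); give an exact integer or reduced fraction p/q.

Stage 1: N_ring = 30 + 2·19 = 68
Stage 1: 30(ω_s−ω_c) = −68(ω_r−ω_c),  ω_r=0, ω_s=1
Stage 1: 30(1−ω_c) = −68(0−ω_c)  ⇒  98ω_c = 30  ⇒  ω_c = 15/49
  ⇒ ω_c¹/ω_s¹ = 15/49
Stage 2: N_ring = 28 + 2·17 = 62
Stage 2: 28(ω_s−ω_c) = −62(ω_r−ω_c),  ω_s=0, ω_c=1
Stage 2: ω_r = 1 − (28/62)(0−1) = 45/31
  ⇒ ω_r²/ω_c² = 45/31
Coupling ω_c² = ω_c¹ ⇒ overall = 15/49 × 45/31 = 675/1519

675/1519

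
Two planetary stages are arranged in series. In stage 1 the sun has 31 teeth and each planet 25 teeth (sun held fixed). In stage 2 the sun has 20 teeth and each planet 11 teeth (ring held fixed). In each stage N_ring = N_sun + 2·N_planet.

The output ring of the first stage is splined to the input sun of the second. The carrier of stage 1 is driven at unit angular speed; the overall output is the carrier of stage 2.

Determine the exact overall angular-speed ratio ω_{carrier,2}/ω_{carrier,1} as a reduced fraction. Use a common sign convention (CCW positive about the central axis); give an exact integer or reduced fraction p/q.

1120/2511

Stage 1: N_ring = 31 + 2·25 = 81
Stage 1: 31(ω_s−ω_c) = −81(ω_r−ω_c),  ω_s=0, ω_c=1
Stage 1: ω_r = 1 − (31/81)(0−1) = 112/81
  ⇒ ω_r¹/ω_c¹ = 112/81
Stage 2: N_ring = 20 + 2·11 = 42
Stage 2: 20(ω_s−ω_c) = −42(ω_r−ω_c),  ω_r=0, ω_s=1
Stage 2: 20(1−ω_c) = −42(0−ω_c)  ⇒  62ω_c = 20  ⇒  ω_c = 10/31
  ⇒ ω_c²/ω_s² = 10/31
Coupling ω_s² = ω_r¹ ⇒ overall = 112/81 × 10/31 = 1120/2511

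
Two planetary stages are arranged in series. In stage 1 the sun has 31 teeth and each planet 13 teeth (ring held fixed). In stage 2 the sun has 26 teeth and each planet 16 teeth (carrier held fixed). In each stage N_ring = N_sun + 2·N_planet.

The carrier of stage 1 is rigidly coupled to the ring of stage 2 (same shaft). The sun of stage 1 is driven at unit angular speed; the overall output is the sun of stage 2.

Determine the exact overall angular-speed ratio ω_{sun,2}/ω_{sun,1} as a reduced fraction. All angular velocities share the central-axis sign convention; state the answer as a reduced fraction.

-899/1144

Stage 1: N_ring = 31 + 2·13 = 57
Stage 1: 31(ω_s−ω_c) = −57(ω_r−ω_c),  ω_r=0, ω_s=1
Stage 1: 31(1−ω_c) = −57(0−ω_c)  ⇒  88ω_c = 31  ⇒  ω_c = 31/88
  ⇒ ω_c¹/ω_s¹ = 31/88
Stage 2: N_ring = 26 + 2·16 = 58
Stage 2: 26(ω_s−ω_c) = −58(ω_r−ω_c),  ω_c=0, ω_r=1
Stage 2: ω_s = 0 − (58/26)(1−0) = -29/13
  ⇒ ω_s²/ω_r² = -29/13
Coupling ω_r² = ω_c¹ ⇒ overall = 31/88 × -29/13 = -899/1144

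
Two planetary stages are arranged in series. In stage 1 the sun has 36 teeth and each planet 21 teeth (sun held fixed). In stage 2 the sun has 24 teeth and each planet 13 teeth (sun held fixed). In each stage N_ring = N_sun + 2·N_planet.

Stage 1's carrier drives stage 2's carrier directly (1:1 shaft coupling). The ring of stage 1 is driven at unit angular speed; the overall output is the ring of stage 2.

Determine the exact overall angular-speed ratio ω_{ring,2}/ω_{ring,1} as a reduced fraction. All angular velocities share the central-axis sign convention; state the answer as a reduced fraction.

481/475

Stage 1: N_ring = 36 + 2·21 = 78
Stage 1: 36(ω_s−ω_c) = −78(ω_r−ω_c),  ω_s=0, ω_r=1
Stage 1: 36(0−ω_c) = −78(1−ω_c)  ⇒  114ω_c = 78  ⇒  ω_c = 13/19
  ⇒ ω_c¹/ω_r¹ = 13/19
Stage 2: N_ring = 24 + 2·13 = 50
Stage 2: 24(ω_s−ω_c) = −50(ω_r−ω_c),  ω_s=0, ω_c=1
Stage 2: ω_r = 1 − (24/50)(0−1) = 37/25
  ⇒ ω_r²/ω_c² = 37/25
Coupling ω_c² = ω_c¹ ⇒ overall = 13/19 × 37/25 = 481/475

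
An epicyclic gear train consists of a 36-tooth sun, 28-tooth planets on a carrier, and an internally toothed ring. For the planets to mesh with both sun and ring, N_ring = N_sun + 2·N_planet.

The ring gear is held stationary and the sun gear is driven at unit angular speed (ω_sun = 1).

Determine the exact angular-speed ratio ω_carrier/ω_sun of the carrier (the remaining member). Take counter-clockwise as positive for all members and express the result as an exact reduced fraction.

9/32

N_ring = 36 + 2·28 = 92
36(ω_s−ω_c) = −92(ω_r−ω_c),  ω_r=0, ω_s=1
36(1−ω_c) = −92(0−ω_c)  ⇒  128ω_c = 36  ⇒  ω_c = 9/32
ω_c/ω_s = 9/32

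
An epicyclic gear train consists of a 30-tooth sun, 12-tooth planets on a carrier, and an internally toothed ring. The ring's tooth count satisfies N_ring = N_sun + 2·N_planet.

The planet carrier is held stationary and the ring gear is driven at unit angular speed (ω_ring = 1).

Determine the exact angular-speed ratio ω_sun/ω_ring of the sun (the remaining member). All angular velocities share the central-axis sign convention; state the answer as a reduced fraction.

N_ring = 30 + 2·12 = 54
30(ω_s−ω_c) = −54(ω_r−ω_c),  ω_c=0, ω_r=1
ω_s = 0 − (54/30)(1−0) = -9/5
ω_s/ω_r = -9/5

-9/5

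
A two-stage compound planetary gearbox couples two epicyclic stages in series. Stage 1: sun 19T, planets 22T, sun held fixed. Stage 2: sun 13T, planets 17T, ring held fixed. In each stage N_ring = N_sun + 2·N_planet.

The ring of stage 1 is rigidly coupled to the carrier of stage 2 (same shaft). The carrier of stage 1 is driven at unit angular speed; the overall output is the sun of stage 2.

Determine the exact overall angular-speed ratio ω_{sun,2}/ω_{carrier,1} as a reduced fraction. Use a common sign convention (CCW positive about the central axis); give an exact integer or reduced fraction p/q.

1640/273

Stage 1: N_ring = 19 + 2·22 = 63
Stage 1: 19(ω_s−ω_c) = −63(ω_r−ω_c),  ω_s=0, ω_c=1
Stage 1: ω_r = 1 − (19/63)(0−1) = 82/63
  ⇒ ω_r¹/ω_c¹ = 82/63
Stage 2: N_ring = 13 + 2·17 = 47
Stage 2: 13(ω_s−ω_c) = −47(ω_r−ω_c),  ω_r=0, ω_c=1
Stage 2: ω_s = 1 − (47/13)(0−1) = 60/13
  ⇒ ω_s²/ω_c² = 60/13
Coupling ω_c² = ω_r¹ ⇒ overall = 82/63 × 60/13 = 1640/273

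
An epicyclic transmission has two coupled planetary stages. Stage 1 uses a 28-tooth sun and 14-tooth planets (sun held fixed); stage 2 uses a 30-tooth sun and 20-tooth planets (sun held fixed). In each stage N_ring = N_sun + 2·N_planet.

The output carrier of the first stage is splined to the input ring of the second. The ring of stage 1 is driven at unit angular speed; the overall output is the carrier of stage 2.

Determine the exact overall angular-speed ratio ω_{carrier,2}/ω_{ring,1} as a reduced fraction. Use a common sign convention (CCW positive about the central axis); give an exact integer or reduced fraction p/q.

Stage 1: N_ring = 28 + 2·14 = 56
Stage 1: 28(ω_s−ω_c) = −56(ω_r−ω_c),  ω_s=0, ω_r=1
Stage 1: 28(0−ω_c) = −56(1−ω_c)  ⇒  84ω_c = 56  ⇒  ω_c = 2/3
  ⇒ ω_c¹/ω_r¹ = 2/3
Stage 2: N_ring = 30 + 2·20 = 70
Stage 2: 30(ω_s−ω_c) = −70(ω_r−ω_c),  ω_s=0, ω_r=1
Stage 2: 30(0−ω_c) = −70(1−ω_c)  ⇒  100ω_c = 70  ⇒  ω_c = 7/10
  ⇒ ω_c²/ω_r² = 7/10
Coupling ω_r² = ω_c¹ ⇒ overall = 2/3 × 7/10 = 7/15

7/15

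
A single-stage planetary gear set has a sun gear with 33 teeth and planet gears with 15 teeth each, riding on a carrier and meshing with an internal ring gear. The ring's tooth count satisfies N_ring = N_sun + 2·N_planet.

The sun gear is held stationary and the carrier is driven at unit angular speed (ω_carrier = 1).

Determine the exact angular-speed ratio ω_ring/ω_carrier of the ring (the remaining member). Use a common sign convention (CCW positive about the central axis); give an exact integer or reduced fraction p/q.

N_ring = 33 + 2·15 = 63
33(ω_s−ω_c) = −63(ω_r−ω_c),  ω_s=0, ω_c=1
ω_r = 1 − (33/63)(0−1) = 32/21
ω_r/ω_c = 32/21

32/21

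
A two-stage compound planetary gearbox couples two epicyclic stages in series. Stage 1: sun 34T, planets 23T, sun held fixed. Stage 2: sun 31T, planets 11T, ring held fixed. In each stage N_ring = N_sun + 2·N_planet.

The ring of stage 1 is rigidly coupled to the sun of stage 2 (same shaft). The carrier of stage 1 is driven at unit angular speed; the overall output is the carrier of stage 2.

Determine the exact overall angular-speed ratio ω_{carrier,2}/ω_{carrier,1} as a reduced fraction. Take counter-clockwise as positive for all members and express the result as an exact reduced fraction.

589/1120

Stage 1: N_ring = 34 + 2·23 = 80
Stage 1: 34(ω_s−ω_c) = −80(ω_r−ω_c),  ω_s=0, ω_c=1
Stage 1: ω_r = 1 − (34/80)(0−1) = 57/40
  ⇒ ω_r¹/ω_c¹ = 57/40
Stage 2: N_ring = 31 + 2·11 = 53
Stage 2: 31(ω_s−ω_c) = −53(ω_r−ω_c),  ω_r=0, ω_s=1
Stage 2: 31(1−ω_c) = −53(0−ω_c)  ⇒  84ω_c = 31  ⇒  ω_c = 31/84
  ⇒ ω_c²/ω_s² = 31/84
Coupling ω_s² = ω_r¹ ⇒ overall = 57/40 × 31/84 = 589/1120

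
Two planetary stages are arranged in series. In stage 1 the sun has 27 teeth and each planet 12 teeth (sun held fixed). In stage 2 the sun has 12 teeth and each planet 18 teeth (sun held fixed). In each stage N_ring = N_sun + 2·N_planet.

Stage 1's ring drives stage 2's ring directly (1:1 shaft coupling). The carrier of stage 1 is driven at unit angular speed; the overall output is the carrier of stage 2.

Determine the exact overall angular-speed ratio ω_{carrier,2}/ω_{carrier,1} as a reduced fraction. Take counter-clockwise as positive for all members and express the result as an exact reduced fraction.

104/85

Stage 1: N_ring = 27 + 2·12 = 51
Stage 1: 27(ω_s−ω_c) = −51(ω_r−ω_c),  ω_s=0, ω_c=1
Stage 1: ω_r = 1 − (27/51)(0−1) = 26/17
  ⇒ ω_r¹/ω_c¹ = 26/17
Stage 2: N_ring = 12 + 2·18 = 48
Stage 2: 12(ω_s−ω_c) = −48(ω_r−ω_c),  ω_s=0, ω_r=1
Stage 2: 12(0−ω_c) = −48(1−ω_c)  ⇒  60ω_c = 48  ⇒  ω_c = 4/5
  ⇒ ω_c²/ω_r² = 4/5
Coupling ω_r² = ω_r¹ ⇒ overall = 26/17 × 4/5 = 104/85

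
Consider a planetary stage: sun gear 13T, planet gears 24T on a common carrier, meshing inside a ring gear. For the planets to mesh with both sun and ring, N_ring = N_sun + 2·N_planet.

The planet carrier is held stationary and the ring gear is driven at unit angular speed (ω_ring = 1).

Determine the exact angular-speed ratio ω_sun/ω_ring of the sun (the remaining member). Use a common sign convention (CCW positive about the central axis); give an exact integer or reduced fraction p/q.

N_ring = 13 + 2·24 = 61
13(ω_s−ω_c) = −61(ω_r−ω_c),  ω_c=0, ω_r=1
ω_s = 0 − (61/13)(1−0) = -61/13
ω_s/ω_r = -61/13

-61/13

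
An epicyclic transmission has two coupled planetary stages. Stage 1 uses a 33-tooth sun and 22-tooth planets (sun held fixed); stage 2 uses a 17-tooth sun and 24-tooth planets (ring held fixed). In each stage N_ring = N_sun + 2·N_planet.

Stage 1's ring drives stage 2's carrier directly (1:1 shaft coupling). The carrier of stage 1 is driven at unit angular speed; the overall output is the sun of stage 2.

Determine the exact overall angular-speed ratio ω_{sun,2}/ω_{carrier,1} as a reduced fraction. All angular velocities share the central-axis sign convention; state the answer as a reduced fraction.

820/119

Stage 1: N_ring = 33 + 2·22 = 77
Stage 1: 33(ω_s−ω_c) = −77(ω_r−ω_c),  ω_s=0, ω_c=1
Stage 1: ω_r = 1 − (33/77)(0−1) = 10/7
  ⇒ ω_r¹/ω_c¹ = 10/7
Stage 2: N_ring = 17 + 2·24 = 65
Stage 2: 17(ω_s−ω_c) = −65(ω_r−ω_c),  ω_r=0, ω_c=1
Stage 2: ω_s = 1 − (65/17)(0−1) = 82/17
  ⇒ ω_s²/ω_c² = 82/17
Coupling ω_c² = ω_r¹ ⇒ overall = 10/7 × 82/17 = 820/119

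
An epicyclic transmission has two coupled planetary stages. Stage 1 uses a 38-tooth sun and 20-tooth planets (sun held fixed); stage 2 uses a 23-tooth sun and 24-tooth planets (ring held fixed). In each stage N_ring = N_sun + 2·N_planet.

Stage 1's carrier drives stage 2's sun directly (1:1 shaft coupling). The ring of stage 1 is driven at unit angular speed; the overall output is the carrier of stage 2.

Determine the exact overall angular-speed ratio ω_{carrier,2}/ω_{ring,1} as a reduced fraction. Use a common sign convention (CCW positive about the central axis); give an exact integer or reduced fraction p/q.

Stage 1: N_ring = 38 + 2·20 = 78
Stage 1: 38(ω_s−ω_c) = −78(ω_r−ω_c),  ω_s=0, ω_r=1
Stage 1: 38(0−ω_c) = −78(1−ω_c)  ⇒  116ω_c = 78  ⇒  ω_c = 39/58
  ⇒ ω_c¹/ω_r¹ = 39/58
Stage 2: N_ring = 23 + 2·24 = 71
Stage 2: 23(ω_s−ω_c) = −71(ω_r−ω_c),  ω_r=0, ω_s=1
Stage 2: 23(1−ω_c) = −71(0−ω_c)  ⇒  94ω_c = 23  ⇒  ω_c = 23/94
  ⇒ ω_c²/ω_s² = 23/94
Coupling ω_s² = ω_c¹ ⇒ overall = 39/58 × 23/94 = 897/5452

897/5452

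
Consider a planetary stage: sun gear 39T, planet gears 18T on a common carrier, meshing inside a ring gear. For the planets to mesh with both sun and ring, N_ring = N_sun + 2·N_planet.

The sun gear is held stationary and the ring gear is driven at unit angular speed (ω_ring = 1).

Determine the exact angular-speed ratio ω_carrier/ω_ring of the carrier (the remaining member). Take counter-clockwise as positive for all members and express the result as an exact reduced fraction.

25/38

N_ring = 39 + 2·18 = 75
39(ω_s−ω_c) = −75(ω_r−ω_c),  ω_s=0, ω_r=1
39(0−ω_c) = −75(1−ω_c)  ⇒  114ω_c = 75  ⇒  ω_c = 25/38
ω_c/ω_r = 25/38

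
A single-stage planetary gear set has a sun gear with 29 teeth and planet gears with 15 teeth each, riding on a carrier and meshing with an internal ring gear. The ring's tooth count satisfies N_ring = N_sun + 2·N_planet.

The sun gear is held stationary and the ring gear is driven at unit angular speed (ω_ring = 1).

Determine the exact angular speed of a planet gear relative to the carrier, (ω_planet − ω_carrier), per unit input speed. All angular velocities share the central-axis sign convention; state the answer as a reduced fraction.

1711/1320

N_ring = 29 + 2·15 = 59
29(ω_s−ω_c) = −59(ω_r−ω_c),  ω_s=0, ω_r=1
29(0−ω_c) = −59(1−ω_c)  ⇒  88ω_c = 59  ⇒  ω_c = 59/88
sun–planet: 29·(0−59/88) = −15·(ω_p−ω_c)  ⇒  ω_p−ω_c = −(29/15)·(-59/88) = 1711/1320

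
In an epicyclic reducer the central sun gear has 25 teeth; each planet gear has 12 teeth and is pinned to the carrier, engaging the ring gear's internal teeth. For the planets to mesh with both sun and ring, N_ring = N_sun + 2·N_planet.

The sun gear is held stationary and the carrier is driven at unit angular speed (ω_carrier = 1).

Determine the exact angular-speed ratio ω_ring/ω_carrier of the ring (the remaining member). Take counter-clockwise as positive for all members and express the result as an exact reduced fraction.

74/49

N_ring = 25 + 2·12 = 49
25(ω_s−ω_c) = −49(ω_r−ω_c),  ω_s=0, ω_c=1
ω_r = 1 − (25/49)(0−1) = 74/49
ω_r/ω_c = 74/49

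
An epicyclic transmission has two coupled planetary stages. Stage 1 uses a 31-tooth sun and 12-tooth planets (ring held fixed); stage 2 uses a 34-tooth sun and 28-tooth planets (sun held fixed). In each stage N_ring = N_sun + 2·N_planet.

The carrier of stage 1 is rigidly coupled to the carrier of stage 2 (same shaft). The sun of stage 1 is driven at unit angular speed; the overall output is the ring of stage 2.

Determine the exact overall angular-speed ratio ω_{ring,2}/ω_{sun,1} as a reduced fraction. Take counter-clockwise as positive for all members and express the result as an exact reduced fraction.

Stage 1: N_ring = 31 + 2·12 = 55
Stage 1: 31(ω_s−ω_c) = −55(ω_r−ω_c),  ω_r=0, ω_s=1
Stage 1: 31(1−ω_c) = −55(0−ω_c)  ⇒  86ω_c = 31  ⇒  ω_c = 31/86
  ⇒ ω_c¹/ω_s¹ = 31/86
Stage 2: N_ring = 34 + 2·28 = 90
Stage 2: 34(ω_s−ω_c) = −90(ω_r−ω_c),  ω_s=0, ω_c=1
Stage 2: ω_r = 1 − (34/90)(0−1) = 62/45
  ⇒ ω_r²/ω_c² = 62/45
Coupling ω_c² = ω_c¹ ⇒ overall = 31/86 × 62/45 = 961/1935

961/1935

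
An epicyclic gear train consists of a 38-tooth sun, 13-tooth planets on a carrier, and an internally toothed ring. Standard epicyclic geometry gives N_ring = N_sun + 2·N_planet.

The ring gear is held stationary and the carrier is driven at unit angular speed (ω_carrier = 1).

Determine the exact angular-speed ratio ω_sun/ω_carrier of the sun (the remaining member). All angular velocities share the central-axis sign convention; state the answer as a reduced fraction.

N_ring = 38 + 2·13 = 64
38(ω_s−ω_c) = −64(ω_r−ω_c),  ω_r=0, ω_c=1
ω_s = 1 − (64/38)(0−1) = 51/19
ω_s/ω_c = 51/19

51/19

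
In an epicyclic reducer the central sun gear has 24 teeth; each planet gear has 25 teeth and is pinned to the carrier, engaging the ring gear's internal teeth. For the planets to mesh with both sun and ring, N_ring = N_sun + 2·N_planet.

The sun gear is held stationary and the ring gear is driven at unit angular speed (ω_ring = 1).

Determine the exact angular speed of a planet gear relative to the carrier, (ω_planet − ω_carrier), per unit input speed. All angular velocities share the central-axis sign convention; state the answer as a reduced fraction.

888/1225

N_ring = 24 + 2·25 = 74
24(ω_s−ω_c) = −74(ω_r−ω_c),  ω_s=0, ω_r=1
24(0−ω_c) = −74(1−ω_c)  ⇒  98ω_c = 74  ⇒  ω_c = 37/49
sun–planet: 24·(0−37/49) = −25·(ω_p−ω_c)  ⇒  ω_p−ω_c = −(24/25)·(-37/49) = 888/1225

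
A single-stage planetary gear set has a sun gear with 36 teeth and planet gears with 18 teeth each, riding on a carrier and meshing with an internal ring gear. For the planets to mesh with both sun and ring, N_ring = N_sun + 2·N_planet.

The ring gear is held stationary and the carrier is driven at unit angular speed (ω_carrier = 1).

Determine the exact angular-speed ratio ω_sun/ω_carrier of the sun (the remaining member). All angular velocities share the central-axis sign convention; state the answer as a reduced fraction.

3

N_ring = 36 + 2·18 = 72
36(ω_s−ω_c) = −72(ω_r−ω_c),  ω_r=0, ω_c=1
ω_s = 1 − (72/36)(0−1) = 3
ω_s/ω_c = 3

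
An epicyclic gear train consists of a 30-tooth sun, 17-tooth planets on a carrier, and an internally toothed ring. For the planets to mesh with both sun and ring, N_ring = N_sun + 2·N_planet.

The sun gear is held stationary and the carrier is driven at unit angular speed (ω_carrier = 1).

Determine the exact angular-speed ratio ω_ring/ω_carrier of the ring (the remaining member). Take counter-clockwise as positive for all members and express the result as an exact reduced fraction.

47/32

N_ring = 30 + 2·17 = 64
30(ω_s−ω_c) = −64(ω_r−ω_c),  ω_s=0, ω_c=1
ω_r = 1 − (30/64)(0−1) = 47/32
ω_r/ω_c = 47/32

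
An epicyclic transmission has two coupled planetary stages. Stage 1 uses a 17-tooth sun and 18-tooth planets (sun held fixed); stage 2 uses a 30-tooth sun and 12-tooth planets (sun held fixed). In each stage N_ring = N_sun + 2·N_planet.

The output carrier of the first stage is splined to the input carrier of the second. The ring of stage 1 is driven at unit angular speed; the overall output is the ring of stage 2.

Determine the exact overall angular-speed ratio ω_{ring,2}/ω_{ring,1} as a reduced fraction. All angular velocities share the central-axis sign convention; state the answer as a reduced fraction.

53/45

Stage 1: N_ring = 17 + 2·18 = 53
Stage 1: 17(ω_s−ω_c) = −53(ω_r−ω_c),  ω_s=0, ω_r=1
Stage 1: 17(0−ω_c) = −53(1−ω_c)  ⇒  70ω_c = 53  ⇒  ω_c = 53/70
  ⇒ ω_c¹/ω_r¹ = 53/70
Stage 2: N_ring = 30 + 2·12 = 54
Stage 2: 30(ω_s−ω_c) = −54(ω_r−ω_c),  ω_s=0, ω_c=1
Stage 2: ω_r = 1 − (30/54)(0−1) = 14/9
  ⇒ ω_r²/ω_c² = 14/9
Coupling ω_c² = ω_c¹ ⇒ overall = 53/70 × 14/9 = 53/45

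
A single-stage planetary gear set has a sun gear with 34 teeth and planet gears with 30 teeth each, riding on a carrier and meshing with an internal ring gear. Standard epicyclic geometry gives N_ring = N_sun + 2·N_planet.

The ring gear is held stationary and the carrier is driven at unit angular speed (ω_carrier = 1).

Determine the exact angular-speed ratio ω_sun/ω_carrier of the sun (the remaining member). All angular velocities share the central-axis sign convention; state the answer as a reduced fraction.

N_ring = 34 + 2·30 = 94
34(ω_s−ω_c) = −94(ω_r−ω_c),  ω_r=0, ω_c=1
ω_s = 1 − (94/34)(0−1) = 64/17
ω_s/ω_c = 64/17

64/17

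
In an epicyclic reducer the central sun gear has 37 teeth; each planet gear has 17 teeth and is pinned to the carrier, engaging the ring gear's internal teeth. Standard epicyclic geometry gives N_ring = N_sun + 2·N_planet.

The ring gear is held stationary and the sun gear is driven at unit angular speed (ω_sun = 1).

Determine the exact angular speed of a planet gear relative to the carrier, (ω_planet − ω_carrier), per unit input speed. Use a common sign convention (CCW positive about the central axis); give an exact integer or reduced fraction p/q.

N_ring = 37 + 2·17 = 71
37(ω_s−ω_c) = −71(ω_r−ω_c),  ω_r=0, ω_s=1
37(1−ω_c) = −71(0−ω_c)  ⇒  108ω_c = 37  ⇒  ω_c = 37/108
sun–planet: 37·(1−37/108) = −17·(ω_p−ω_c)  ⇒  ω_p−ω_c = −(37/17)·(71/108) = -2627/1836

-2627/1836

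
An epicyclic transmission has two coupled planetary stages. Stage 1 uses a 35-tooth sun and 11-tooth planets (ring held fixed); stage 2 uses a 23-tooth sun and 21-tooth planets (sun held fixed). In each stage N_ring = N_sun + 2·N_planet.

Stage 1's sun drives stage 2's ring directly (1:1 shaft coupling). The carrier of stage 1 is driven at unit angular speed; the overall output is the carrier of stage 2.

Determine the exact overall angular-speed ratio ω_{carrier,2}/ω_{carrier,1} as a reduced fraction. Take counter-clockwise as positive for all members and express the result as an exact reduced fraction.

299/154

Stage 1: N_ring = 35 + 2·11 = 57
Stage 1: 35(ω_s−ω_c) = −57(ω_r−ω_c),  ω_r=0, ω_c=1
Stage 1: ω_s = 1 − (57/35)(0−1) = 92/35
  ⇒ ω_s¹/ω_c¹ = 92/35
Stage 2: N_ring = 23 + 2·21 = 65
Stage 2: 23(ω_s−ω_c) = −65(ω_r−ω_c),  ω_s=0, ω_r=1
Stage 2: 23(0−ω_c) = −65(1−ω_c)  ⇒  88ω_c = 65  ⇒  ω_c = 65/88
  ⇒ ω_c²/ω_r² = 65/88
Coupling ω_r² = ω_s¹ ⇒ overall = 92/35 × 65/88 = 299/154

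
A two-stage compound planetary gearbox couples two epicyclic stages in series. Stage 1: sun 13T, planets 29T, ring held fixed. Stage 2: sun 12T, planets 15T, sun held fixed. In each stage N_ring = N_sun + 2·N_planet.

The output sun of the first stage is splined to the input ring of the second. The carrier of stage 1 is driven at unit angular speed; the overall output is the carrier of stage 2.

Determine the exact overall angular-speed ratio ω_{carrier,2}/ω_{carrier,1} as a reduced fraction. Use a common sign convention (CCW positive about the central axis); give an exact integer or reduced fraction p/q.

196/39

Stage 1: N_ring = 13 + 2·29 = 71
Stage 1: 13(ω_s−ω_c) = −71(ω_r−ω_c),  ω_r=0, ω_c=1
Stage 1: ω_s = 1 − (71/13)(0−1) = 84/13
  ⇒ ω_s¹/ω_c¹ = 84/13
Stage 2: N_ring = 12 + 2·15 = 42
Stage 2: 12(ω_s−ω_c) = −42(ω_r−ω_c),  ω_s=0, ω_r=1
Stage 2: 12(0−ω_c) = −42(1−ω_c)  ⇒  54ω_c = 42  ⇒  ω_c = 7/9
  ⇒ ω_c²/ω_r² = 7/9
Coupling ω_r² = ω_s¹ ⇒ overall = 84/13 × 7/9 = 196/39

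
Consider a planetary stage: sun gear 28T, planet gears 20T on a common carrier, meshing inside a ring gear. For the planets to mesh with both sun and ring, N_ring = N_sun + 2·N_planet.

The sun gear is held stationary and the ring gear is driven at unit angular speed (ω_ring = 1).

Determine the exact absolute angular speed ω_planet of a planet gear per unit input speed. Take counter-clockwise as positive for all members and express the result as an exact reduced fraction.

17/10

N_ring = 28 + 2·20 = 68
28(ω_s−ω_c) = −68(ω_r−ω_c),  ω_s=0, ω_r=1
28(0−ω_c) = −68(1−ω_c)  ⇒  96ω_c = 68  ⇒  ω_c = 17/24
sun–planet: 28·(0−17/24) = −20·(ω_p−ω_c)  ⇒  ω_p−ω_c = −(28/20)·(-17/24) = 119/120
ω_p = 17/24 + 119/120 = 17/10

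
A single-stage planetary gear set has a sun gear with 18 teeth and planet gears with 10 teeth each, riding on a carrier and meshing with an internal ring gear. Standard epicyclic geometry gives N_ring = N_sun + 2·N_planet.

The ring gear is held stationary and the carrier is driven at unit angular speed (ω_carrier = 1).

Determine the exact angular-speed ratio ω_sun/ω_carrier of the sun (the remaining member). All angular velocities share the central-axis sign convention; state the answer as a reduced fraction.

28/9

N_ring = 18 + 2·10 = 38
18(ω_s−ω_c) = −38(ω_r−ω_c),  ω_r=0, ω_c=1
ω_s = 1 − (38/18)(0−1) = 28/9
ω_s/ω_c = 28/9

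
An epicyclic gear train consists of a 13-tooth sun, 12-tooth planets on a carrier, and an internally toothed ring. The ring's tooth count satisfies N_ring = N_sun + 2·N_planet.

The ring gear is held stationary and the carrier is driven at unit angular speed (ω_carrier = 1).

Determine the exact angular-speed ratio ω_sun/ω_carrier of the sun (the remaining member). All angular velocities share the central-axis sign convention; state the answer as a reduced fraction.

50/13

N_ring = 13 + 2·12 = 37
13(ω_s−ω_c) = −37(ω_r−ω_c),  ω_r=0, ω_c=1
ω_s = 1 − (37/13)(0−1) = 50/13
ω_s/ω_c = 50/13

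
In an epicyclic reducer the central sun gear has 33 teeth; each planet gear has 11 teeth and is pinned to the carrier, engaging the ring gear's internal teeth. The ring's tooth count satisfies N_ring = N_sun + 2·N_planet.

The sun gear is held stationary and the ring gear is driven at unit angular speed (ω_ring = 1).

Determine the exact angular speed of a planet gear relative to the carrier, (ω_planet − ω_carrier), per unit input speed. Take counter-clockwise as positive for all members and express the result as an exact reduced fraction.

N_ring = 33 + 2·11 = 55
33(ω_s−ω_c) = −55(ω_r−ω_c),  ω_s=0, ω_r=1
33(0−ω_c) = −55(1−ω_c)  ⇒  88ω_c = 55  ⇒  ω_c = 5/8
sun–planet: 33·(0−5/8) = −11·(ω_p−ω_c)  ⇒  ω_p−ω_c = −(33/11)·(-5/8) = 15/8

15/8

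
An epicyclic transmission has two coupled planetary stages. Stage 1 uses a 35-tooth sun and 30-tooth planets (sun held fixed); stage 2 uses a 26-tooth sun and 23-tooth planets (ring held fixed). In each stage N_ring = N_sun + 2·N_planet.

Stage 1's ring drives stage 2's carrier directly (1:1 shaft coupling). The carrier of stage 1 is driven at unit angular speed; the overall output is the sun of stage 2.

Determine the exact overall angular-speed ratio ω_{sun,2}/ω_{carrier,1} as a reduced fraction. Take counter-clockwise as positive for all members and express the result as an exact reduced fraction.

98/19

Stage 1: N_ring = 35 + 2·30 = 95
Stage 1: 35(ω_s−ω_c) = −95(ω_r−ω_c),  ω_s=0, ω_c=1
Stage 1: ω_r = 1 − (35/95)(0−1) = 26/19
  ⇒ ω_r¹/ω_c¹ = 26/19
Stage 2: N_ring = 26 + 2·23 = 72
Stage 2: 26(ω_s−ω_c) = −72(ω_r−ω_c),  ω_r=0, ω_c=1
Stage 2: ω_s = 1 − (72/26)(0−1) = 49/13
  ⇒ ω_s²/ω_c² = 49/13
Coupling ω_c² = ω_r¹ ⇒ overall = 26/19 × 49/13 = 98/19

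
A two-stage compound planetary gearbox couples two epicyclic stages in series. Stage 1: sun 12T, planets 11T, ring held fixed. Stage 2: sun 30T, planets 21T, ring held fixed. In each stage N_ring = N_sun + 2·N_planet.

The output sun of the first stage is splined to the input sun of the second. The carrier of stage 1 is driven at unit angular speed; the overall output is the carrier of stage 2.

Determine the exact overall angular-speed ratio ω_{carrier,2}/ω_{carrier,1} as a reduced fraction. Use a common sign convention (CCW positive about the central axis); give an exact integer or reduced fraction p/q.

115/102

Stage 1: N_ring = 12 + 2·11 = 34
Stage 1: 12(ω_s−ω_c) = −34(ω_r−ω_c),  ω_r=0, ω_c=1
Stage 1: ω_s = 1 − (34/12)(0−1) = 23/6
  ⇒ ω_s¹/ω_c¹ = 23/6
Stage 2: N_ring = 30 + 2·21 = 72
Stage 2: 30(ω_s−ω_c) = −72(ω_r−ω_c),  ω_r=0, ω_s=1
Stage 2: 30(1−ω_c) = −72(0−ω_c)  ⇒  102ω_c = 30  ⇒  ω_c = 5/17
  ⇒ ω_c²/ω_s² = 5/17
Coupling ω_s² = ω_s¹ ⇒ overall = 23/6 × 5/17 = 115/102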